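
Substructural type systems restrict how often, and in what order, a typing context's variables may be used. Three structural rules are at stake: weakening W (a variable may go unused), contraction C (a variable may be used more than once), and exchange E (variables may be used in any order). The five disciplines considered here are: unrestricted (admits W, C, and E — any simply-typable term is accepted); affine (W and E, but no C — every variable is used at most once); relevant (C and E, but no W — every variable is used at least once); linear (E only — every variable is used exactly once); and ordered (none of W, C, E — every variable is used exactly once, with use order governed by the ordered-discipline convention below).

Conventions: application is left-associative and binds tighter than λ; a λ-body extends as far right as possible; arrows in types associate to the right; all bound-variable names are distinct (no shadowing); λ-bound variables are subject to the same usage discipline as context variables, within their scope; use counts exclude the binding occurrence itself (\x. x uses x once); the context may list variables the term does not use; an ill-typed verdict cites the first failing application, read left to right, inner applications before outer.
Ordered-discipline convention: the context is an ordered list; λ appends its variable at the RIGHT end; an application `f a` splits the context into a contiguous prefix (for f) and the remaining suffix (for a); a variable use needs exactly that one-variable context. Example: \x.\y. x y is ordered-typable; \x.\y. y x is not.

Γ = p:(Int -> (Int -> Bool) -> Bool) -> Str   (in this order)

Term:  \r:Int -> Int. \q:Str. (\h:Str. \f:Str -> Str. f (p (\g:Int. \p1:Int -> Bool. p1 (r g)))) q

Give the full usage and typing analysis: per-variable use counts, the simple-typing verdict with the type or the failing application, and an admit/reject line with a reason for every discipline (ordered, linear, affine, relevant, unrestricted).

variable uses: p: 1×; r (λ-bound): 1×; q (λ-bound): 1×; h (λ-bound): 0×; f (λ-bound): 1×; g (λ-bound): 1×; p1 (λ-bound): 1×
left-to-right use order: f, p, p1, r, g, q
typing: ✓ — (Int -> Int) -> Str -> (Str -> Str) -> Str
ordered: ✗, h left unused
linear: ✗, h left unused
affine: ✓, at most one use each (p, r, q, h, f, g, p1)
relevant: ✗, h left unused
unrestricted: ✓, well-typed at (Int -> Int) -> Str -> (Str -> Str) -> Str; no restrictions here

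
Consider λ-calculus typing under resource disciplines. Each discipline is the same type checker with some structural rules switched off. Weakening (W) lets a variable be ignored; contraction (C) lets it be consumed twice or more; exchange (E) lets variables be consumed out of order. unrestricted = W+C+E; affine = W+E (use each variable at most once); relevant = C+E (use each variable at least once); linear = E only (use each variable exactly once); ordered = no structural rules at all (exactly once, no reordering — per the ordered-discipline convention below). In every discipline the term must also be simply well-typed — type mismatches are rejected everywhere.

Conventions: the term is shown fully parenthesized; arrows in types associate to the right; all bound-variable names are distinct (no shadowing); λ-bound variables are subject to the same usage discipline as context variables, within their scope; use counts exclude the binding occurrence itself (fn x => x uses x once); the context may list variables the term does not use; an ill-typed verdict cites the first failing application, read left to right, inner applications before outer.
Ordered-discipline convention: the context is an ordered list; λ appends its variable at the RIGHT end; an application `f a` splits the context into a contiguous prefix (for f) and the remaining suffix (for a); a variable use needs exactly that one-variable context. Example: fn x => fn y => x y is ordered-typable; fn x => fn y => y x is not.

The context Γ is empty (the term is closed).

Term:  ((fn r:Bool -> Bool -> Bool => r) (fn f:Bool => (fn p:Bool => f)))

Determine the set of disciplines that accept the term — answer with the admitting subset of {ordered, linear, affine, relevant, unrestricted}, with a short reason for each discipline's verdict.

accepted by: affine, unrestricted
usage: r (bound) ×1, f (bound) ×1, p (bound) ×0
use order (left to right): r, f
typing: well-typed at Bool -> Bool -> Bool
ordered: ✗, p left unused
linear: ✗, p left unused
affine: ✓, at most one use each (r, f, p)
relevant: ✗, p left unused
unrestricted: ✓, well-typed at Bool -> Bool -> Bool; no restrictions here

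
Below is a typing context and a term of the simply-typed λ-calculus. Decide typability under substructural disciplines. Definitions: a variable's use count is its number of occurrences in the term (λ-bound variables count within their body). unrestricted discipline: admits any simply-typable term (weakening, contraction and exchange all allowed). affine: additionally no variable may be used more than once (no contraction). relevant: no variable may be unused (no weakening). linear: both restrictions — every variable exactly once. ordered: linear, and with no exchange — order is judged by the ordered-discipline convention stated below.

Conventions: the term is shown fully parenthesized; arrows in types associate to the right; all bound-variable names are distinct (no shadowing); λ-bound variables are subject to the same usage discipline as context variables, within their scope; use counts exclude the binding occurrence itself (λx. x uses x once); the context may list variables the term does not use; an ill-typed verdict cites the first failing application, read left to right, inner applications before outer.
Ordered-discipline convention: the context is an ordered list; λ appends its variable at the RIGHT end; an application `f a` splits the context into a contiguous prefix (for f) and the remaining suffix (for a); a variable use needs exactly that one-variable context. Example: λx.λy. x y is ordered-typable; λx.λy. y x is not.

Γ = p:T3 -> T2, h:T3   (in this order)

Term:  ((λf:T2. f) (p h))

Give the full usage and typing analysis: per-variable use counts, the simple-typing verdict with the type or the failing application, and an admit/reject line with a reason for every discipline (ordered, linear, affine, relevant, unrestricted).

variable uses: p ×1, h ×1, f (λ-bound) ×1
left-to-right use order: f, p, h
typing: the term checks, with type T2
ordered ✓ (p, h, f once each; derivable with no W/C/E)
linear ✓ (each of p, h, f used exactly once)
affine ✓ (none of p, h, f used more than once)
relevant ✓ (none of p, h, f goes unused)
unrestricted ✓ (type-checks (T2) and nothing is barred)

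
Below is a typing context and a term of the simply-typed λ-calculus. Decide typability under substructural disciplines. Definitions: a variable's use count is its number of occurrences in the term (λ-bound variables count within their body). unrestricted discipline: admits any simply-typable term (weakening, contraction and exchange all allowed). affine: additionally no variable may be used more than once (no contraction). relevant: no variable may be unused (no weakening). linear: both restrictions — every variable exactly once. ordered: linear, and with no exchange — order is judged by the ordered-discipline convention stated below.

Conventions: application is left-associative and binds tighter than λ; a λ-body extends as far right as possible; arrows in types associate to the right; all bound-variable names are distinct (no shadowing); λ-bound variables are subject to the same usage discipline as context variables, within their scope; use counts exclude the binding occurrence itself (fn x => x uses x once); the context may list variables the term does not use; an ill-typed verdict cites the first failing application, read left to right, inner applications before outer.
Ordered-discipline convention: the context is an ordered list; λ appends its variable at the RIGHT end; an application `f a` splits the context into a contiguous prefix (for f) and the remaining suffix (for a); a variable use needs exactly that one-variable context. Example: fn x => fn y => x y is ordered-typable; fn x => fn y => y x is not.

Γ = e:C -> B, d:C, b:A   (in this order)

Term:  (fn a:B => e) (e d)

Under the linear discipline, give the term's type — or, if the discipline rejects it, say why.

not well-typed under linear — repeated use of e ×2; needs weakening: b, a unused
variable uses: e: 2×, d: 1×, b: 0×, a (λ-bound): 0×
uses in reading order: e, e, d
typing: ✓ — C -> B
summary: ordered ✗ · linear ✗ · affine ✗ · relevant ✗ · unrestricted ✓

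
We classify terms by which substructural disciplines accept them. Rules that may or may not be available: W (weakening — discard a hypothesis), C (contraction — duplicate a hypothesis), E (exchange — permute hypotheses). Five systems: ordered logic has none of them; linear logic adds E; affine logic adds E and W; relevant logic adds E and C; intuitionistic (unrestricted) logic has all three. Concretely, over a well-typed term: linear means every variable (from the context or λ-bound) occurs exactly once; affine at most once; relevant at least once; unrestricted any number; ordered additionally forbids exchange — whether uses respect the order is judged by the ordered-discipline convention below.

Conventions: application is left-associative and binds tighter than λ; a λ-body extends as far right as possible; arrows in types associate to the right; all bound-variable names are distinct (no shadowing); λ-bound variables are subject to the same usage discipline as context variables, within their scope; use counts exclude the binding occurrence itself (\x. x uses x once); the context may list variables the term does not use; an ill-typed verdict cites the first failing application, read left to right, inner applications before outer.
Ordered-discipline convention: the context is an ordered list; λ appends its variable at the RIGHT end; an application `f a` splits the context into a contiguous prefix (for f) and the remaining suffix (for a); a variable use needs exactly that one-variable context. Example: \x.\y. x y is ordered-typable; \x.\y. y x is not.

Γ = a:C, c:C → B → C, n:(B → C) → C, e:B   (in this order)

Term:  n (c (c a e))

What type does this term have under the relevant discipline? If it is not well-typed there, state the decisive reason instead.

term : C
counts: a: 1×, c: 2×, n: 1×, e: 1×
order of uses: n, c, c, a, e
typing: the term checks, with type C
per-discipline verdicts: ordered ✗ | linear ✗ | affine ✗ | relevant ✓ | unrestricted ✓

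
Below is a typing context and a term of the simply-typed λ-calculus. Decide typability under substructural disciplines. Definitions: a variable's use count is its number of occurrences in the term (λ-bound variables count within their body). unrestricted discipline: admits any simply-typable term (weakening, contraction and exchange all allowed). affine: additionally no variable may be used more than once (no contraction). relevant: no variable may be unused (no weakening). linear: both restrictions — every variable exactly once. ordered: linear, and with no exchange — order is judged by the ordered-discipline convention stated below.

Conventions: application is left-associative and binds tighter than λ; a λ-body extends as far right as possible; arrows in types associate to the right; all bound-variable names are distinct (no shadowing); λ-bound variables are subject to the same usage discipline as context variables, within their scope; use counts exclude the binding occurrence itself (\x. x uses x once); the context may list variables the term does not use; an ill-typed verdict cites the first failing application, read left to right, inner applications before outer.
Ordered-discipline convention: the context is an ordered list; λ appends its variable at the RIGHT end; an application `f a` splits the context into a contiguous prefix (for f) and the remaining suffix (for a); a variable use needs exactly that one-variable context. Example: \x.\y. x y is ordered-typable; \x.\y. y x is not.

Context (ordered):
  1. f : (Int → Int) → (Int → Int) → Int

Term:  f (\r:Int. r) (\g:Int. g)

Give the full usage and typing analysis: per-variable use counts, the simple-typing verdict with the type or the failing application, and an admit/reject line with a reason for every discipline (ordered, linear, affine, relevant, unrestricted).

usage: f: 1, r (λ-bound): 1, g (λ-bound): 1
use order (left to right): f, r, g
typing: ✓ — Int
ordered: ✓, f, r, g once each; derivable with no W/C/E
linear: ✓, each of f, r, g used exactly once
affine: ✓, f, r, g: no repeats, contraction unneeded
relevant: ✓, every one of f, r, g appears
unrestricted: ✓, simply typable at Int; W, C, E all held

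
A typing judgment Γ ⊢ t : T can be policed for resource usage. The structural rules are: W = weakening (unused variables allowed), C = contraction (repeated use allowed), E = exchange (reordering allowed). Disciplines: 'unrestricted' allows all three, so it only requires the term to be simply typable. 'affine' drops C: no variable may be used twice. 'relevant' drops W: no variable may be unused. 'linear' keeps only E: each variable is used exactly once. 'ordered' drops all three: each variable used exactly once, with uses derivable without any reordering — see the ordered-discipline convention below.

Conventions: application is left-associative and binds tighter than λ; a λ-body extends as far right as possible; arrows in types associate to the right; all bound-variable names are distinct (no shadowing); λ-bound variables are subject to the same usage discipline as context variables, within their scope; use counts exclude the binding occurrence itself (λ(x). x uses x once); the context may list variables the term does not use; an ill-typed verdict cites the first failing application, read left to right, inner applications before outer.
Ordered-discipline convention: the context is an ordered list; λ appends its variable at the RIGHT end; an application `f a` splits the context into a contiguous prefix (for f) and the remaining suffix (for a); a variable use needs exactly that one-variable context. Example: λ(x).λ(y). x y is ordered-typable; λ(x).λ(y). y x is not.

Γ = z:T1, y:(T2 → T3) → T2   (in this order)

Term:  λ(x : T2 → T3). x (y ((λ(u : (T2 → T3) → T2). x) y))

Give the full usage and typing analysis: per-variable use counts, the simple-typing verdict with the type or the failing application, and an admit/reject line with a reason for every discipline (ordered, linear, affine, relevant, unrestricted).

counts: z: 0×; y: 2×; x (bound): 2×; u (bound): 0×
order of uses: x, y, x, y
typing: well-typed at (T2 → T3) → T3
ordered: ✗, uses contraction: y ×2, x ×2; z, u never used (weakening)
linear: ✗, uses contraction: y ×2, x ×2; z, u never used (weakening)
affine: ✗, uses contraction: y ×2, x ×2
relevant: ✗, z, u never used (weakening)
unrestricted: ✓, typability at (T2 → T3) → T3 is all that's needed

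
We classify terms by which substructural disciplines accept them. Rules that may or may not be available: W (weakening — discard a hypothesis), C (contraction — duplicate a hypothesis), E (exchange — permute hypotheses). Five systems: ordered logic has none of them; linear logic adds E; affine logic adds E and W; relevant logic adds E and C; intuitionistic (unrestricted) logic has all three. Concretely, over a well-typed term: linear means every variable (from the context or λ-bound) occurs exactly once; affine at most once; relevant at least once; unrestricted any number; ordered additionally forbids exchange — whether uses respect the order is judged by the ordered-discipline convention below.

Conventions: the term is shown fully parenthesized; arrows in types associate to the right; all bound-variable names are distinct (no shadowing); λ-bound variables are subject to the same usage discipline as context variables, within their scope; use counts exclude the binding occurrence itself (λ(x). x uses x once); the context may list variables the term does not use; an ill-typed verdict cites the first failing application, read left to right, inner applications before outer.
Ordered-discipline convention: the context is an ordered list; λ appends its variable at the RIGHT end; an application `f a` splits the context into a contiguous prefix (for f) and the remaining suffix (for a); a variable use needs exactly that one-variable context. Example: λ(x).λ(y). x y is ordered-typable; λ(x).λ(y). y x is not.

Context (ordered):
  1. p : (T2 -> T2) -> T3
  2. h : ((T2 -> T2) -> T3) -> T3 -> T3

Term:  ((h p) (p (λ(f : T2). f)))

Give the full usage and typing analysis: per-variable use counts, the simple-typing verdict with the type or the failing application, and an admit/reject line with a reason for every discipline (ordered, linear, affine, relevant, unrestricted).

usage: p=2, h=1, f (λ-bound)=1
left-to-right use order: h, p, p, f
typing: the term checks, with type T3
ordered: ✗ — p ×2 used more than once (contraction)
linear: ✗ — p ×2 used more than once (contraction)
affine: ✗ — p ×2 used more than once (contraction)
relevant: ✓ — p, h, f: all used, weakening unneeded
unrestricted: ✓ — type-checks (T3) and nothing is barred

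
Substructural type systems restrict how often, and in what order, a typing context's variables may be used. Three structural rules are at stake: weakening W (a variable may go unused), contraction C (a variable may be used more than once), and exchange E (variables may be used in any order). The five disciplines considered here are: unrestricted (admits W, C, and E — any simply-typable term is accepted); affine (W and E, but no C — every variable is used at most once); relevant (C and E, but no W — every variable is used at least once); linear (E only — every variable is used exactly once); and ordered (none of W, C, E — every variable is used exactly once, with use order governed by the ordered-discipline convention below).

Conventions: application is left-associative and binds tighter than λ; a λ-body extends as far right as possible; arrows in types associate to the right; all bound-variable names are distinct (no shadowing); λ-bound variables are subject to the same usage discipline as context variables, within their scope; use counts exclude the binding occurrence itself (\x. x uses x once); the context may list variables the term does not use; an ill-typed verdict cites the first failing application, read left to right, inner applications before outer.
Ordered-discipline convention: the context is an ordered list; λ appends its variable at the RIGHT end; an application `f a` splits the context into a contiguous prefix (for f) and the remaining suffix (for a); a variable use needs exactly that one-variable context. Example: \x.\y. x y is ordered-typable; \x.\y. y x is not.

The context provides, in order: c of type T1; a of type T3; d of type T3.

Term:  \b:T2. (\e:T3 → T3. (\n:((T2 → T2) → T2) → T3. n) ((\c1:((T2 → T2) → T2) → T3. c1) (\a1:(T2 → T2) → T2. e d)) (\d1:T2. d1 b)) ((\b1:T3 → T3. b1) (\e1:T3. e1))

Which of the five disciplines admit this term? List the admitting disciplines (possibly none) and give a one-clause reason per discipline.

accepted by: none
use counts: c=0, a=0, d=1, b [bound]=1, e [bound]=1, n [bound]=1, c1 [bound]=1, a1 [bound]=0, d1 [bound]=1, b1 [bound]=1, e1 [bound]=1
uses in reading order: n, c1, e, d, d1, b, b1, e1
typing: ill-typed: can't apply a value of type T2
ordered: ✗ — a type mismatch blocks all five
linear: ✗ — the type mismatch rejects it
affine: ✗ — not simply typable
relevant: ✗ — fails simple typing
unrestricted: ✗ — a type mismatch blocks all five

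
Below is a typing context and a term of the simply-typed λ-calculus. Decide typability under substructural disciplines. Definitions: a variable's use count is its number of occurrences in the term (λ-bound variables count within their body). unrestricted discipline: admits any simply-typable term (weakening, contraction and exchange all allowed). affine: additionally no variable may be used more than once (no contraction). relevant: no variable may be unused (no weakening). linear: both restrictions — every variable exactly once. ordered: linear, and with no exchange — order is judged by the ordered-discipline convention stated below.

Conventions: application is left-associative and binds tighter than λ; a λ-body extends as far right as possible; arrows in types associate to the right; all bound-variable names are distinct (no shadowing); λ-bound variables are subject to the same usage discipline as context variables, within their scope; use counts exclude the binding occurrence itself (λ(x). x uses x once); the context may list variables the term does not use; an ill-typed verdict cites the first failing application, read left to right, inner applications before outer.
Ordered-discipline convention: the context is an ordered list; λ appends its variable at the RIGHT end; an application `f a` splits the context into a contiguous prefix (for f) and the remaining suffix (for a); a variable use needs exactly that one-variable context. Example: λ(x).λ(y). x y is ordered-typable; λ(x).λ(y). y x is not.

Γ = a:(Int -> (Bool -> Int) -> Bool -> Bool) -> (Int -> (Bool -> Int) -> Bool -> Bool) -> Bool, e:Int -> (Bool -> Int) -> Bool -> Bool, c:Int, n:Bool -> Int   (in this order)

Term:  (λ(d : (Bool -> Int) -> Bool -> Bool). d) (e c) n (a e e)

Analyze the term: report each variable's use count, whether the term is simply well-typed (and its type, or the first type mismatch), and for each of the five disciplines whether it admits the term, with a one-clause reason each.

use counts: a: 1; e: 3; c: 1; n: 1; d [bound]: 1
order of uses: d, e, c, n, a, e, e
typing: well-typed at Bool
ordered: ✗, uses contraction: e ×3
linear: ✗, uses contraction: e ×3
affine: ✗, uses contraction: e ×3
relevant: ✓, none of a, e, c, n, d goes unused
unrestricted: ✓, typability at Bool is all that's needed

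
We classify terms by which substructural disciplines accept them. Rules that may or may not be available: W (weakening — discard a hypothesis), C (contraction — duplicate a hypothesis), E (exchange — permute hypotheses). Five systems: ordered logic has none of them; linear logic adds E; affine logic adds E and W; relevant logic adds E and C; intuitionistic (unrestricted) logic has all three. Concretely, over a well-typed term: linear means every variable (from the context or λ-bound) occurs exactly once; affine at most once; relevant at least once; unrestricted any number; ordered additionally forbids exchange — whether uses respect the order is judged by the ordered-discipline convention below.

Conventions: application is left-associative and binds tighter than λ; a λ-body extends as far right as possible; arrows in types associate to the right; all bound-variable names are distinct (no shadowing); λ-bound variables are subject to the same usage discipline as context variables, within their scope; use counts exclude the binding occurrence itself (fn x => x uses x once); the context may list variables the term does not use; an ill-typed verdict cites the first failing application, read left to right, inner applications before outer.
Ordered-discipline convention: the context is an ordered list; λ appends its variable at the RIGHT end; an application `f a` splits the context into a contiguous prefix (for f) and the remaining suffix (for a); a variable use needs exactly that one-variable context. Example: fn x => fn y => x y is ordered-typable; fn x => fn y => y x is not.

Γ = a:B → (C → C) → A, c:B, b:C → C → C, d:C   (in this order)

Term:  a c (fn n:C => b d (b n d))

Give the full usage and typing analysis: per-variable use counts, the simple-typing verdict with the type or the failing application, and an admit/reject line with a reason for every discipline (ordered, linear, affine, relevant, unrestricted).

use counts: a: 1×; c: 1×; b: 2×; d: 2×; n [bound]: 1×
order of uses: a, c, b, d, b, n, d
typing: well-typed — term : A
ordered: ✗, repeated use of b ×2, d ×2
linear: ✗, repeated use of b ×2, d ×2
affine: ✗, repeated use of b ×2, d ×2
relevant: ✓, a, c, b, d, n: all used, weakening unneeded
unrestricted: ✓, typability at A is all that's needed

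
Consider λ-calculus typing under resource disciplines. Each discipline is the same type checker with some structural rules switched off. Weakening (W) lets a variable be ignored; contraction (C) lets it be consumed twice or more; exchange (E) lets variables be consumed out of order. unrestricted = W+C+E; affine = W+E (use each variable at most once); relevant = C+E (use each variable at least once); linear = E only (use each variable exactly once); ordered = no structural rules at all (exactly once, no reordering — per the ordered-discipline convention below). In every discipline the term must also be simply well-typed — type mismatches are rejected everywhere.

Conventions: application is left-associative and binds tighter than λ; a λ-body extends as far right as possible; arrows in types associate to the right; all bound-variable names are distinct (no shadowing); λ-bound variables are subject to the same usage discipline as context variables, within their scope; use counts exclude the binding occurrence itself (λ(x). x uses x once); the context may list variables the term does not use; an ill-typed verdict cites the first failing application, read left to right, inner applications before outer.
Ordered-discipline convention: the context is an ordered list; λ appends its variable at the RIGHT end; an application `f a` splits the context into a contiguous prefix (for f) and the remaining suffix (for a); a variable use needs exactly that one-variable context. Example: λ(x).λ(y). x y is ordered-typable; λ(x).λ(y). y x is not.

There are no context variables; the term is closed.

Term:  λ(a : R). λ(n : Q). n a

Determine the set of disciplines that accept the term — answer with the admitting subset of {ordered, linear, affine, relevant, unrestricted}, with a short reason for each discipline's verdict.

admitted by: none
usage: a (λ-bound): 1×; n (λ-bound): 1×
uses in reading order: n, a
typing: ill-typed: non-function type Q applied to an argument
ordered: ✗, a type mismatch blocks all five
linear: ✗, the type mismatch rejects it
affine: ✗, not simply typable
relevant: ✗, fails simple typing
unrestricted: ✗, a type mismatch blocks all five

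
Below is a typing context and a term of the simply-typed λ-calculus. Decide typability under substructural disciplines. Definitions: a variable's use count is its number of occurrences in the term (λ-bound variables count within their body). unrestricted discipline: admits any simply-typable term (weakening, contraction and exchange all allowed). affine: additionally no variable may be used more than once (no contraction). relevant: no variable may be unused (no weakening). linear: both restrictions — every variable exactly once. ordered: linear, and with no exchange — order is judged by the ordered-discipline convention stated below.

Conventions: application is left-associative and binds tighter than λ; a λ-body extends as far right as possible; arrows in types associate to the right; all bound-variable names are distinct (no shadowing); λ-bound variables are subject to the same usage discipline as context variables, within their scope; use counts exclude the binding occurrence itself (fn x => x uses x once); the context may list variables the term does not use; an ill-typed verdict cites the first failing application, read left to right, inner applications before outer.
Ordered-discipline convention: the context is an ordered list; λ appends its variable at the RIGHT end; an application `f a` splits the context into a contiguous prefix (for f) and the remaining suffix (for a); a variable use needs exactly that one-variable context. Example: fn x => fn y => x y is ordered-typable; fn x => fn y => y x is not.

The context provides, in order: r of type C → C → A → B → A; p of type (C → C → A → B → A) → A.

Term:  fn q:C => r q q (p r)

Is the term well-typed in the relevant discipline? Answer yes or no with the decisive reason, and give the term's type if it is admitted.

yes — at least one use each (r, p, q); term : C → B → A
use counts: r: 2×, p: 1×, q (λ-bound): 2×
order of uses: r, q, q, p, r
typing: the term checks, with type C → B → A
per-discipline verdicts: ordered ✗; linear ✗; affine ✗; relevant ✓; unrestricted ✓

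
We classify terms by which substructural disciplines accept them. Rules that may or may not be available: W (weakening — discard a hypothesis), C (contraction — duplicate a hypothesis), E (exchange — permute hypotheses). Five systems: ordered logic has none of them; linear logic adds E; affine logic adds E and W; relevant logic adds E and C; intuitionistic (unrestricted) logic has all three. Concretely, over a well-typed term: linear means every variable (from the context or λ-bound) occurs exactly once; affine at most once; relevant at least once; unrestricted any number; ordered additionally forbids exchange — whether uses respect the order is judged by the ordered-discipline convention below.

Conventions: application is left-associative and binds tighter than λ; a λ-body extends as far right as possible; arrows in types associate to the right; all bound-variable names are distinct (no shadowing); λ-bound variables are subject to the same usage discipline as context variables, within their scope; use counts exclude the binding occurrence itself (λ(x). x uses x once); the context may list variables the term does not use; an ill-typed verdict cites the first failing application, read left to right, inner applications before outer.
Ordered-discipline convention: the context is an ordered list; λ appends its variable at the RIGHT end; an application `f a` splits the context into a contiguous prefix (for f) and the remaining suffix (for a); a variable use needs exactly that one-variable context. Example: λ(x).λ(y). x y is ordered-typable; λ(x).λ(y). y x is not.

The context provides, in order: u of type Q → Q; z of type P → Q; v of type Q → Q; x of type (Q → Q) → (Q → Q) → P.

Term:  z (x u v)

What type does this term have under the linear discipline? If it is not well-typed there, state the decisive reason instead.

term : Q
usage: u ×1; z ×1; v ×1; x ×1
use order (left to right): z, x, u, v
typing: ✓ — Q
all disciplines: ordered ✗ · linear ✓ · affine ✓ · relevant ✓ · unrestricted ✓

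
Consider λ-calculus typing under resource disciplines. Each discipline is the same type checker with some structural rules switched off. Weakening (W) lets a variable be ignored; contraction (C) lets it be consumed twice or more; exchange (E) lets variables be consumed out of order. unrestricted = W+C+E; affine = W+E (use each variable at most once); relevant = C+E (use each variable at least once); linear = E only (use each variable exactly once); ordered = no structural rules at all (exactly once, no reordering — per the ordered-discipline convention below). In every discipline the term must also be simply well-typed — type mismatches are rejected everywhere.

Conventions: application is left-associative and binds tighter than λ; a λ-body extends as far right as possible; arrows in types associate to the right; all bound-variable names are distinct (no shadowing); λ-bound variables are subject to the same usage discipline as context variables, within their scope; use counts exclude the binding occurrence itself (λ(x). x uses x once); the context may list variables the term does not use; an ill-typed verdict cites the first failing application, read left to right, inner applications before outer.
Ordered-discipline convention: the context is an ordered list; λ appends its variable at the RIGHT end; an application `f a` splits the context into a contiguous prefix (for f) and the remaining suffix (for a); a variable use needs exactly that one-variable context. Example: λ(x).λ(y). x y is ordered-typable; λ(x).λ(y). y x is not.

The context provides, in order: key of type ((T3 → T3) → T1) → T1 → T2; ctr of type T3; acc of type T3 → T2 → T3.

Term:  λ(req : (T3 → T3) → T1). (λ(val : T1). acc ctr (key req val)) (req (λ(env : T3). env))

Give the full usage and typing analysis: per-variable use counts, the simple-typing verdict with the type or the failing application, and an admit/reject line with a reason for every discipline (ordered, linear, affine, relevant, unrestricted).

usage: key=1; ctr=1; acc=1; req [bound]=2; val [bound]=1; env [bound]=1
left-to-right use order: acc, ctr, key, req, val, req, env
typing: well-typed at ((T3 → T3) → T1) → T3
ordered: ✗ — repeated use of req ×2
linear: ✗ — repeated use of req ×2
affine: ✗ — repeated use of req ×2
relevant: ✓ — key, ctr, acc, req, val, env: all used, weakening unneeded
unrestricted: ✓ — typability at ((T3 → T3) → T1) → T3 is all that's needed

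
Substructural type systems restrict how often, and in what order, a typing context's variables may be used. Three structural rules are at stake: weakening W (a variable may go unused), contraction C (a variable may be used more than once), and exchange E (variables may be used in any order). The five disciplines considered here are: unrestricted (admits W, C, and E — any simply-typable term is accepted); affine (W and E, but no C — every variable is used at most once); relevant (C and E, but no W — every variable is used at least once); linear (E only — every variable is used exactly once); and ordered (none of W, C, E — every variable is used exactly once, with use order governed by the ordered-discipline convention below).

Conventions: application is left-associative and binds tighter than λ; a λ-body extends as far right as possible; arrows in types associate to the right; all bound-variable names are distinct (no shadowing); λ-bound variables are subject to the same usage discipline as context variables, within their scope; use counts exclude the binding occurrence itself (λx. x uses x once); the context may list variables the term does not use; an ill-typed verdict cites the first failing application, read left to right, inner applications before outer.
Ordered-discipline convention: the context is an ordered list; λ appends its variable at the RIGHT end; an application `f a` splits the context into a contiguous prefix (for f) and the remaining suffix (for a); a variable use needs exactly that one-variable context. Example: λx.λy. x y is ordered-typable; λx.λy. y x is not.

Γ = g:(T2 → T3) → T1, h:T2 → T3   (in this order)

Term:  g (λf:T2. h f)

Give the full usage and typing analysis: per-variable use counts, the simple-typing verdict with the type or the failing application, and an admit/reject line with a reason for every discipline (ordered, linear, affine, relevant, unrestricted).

use counts: g: 1×; h: 1×; f (bound): 1×
use order (left to right): g, h, f
typing: ✓ — T1
ordered: ✓ — g, h, f: once each, no exchange needed
linear: ✓ — exactly-once usage across g, h, f
affine: ✓ — no duplicate uses among g, h, f
relevant: ✓ — every one of g, h, f appears
unrestricted: ✓ — type-checks (T1) and nothing is barred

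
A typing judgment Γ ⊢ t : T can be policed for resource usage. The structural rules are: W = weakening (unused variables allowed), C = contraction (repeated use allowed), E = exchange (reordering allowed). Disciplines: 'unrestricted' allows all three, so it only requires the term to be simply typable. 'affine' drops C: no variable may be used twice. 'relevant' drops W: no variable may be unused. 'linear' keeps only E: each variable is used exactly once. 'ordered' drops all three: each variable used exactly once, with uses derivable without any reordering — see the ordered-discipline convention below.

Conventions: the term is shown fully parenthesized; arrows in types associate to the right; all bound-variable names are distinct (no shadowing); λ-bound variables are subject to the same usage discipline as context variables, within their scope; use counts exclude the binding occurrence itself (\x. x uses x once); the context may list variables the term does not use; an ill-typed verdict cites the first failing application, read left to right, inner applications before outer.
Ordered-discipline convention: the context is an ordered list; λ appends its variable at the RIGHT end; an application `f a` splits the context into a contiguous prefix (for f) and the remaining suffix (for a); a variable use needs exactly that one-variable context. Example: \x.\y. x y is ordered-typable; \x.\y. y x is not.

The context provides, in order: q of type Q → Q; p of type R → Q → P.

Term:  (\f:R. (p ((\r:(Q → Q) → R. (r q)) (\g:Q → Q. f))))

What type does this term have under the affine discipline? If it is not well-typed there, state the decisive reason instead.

term : R → Q → P
usage: q: 1, p: 1, f (λ-bound): 1, r (λ-bound): 1, g (λ-bound): 0
use order (left to right): p, r, q, f
typing: the term checks, with type R → Q → P
summary: ordered ✗ | linear ✗ | affine ✓ | relevant ✗ | unrestricted ✓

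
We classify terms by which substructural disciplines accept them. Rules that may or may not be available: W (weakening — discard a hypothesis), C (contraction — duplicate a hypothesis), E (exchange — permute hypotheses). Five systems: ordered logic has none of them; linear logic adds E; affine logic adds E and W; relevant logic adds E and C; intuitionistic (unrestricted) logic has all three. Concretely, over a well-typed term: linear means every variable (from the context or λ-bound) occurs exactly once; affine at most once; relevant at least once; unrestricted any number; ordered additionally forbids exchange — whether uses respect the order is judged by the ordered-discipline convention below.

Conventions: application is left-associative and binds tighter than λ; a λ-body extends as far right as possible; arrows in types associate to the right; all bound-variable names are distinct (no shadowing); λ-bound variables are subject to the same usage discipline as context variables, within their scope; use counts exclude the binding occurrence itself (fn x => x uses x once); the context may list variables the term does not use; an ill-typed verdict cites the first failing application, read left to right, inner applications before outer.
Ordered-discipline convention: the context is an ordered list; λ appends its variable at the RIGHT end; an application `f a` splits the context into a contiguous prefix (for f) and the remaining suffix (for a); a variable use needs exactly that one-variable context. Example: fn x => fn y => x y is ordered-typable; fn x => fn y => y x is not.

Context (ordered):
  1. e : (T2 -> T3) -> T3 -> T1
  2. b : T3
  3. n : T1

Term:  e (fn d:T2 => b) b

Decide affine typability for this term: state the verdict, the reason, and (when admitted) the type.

no — repeated use of b ×2
variable uses: e: 1, b: 2, n: 0, d (bound): 0
left-to-right use order: e, b, b
typing: the term checks, with type T1
summary: ordered ✗; linear ✗; affine ✗; relevant ✗; unrestricted ✓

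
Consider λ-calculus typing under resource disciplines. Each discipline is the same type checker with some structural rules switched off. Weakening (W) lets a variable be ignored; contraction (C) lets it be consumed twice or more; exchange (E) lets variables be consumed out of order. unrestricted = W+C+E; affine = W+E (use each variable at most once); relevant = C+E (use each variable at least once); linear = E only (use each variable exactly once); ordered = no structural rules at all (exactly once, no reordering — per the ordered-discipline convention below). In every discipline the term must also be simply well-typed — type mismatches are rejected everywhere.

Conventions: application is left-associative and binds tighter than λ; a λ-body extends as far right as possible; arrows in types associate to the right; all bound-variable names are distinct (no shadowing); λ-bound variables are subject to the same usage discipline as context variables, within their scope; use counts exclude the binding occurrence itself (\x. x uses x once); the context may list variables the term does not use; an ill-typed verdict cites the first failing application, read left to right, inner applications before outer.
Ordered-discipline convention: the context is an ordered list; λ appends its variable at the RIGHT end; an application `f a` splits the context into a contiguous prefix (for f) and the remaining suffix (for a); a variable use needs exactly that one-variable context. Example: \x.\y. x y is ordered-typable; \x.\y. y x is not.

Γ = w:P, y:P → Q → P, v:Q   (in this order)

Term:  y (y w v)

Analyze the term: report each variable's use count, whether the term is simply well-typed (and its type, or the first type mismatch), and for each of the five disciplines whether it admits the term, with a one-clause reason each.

use counts: w ×1, y ×2, v ×1
use order (left to right): y, y, w, v
typing: well-typed at Q → P
ordered: ✗ — repeated use of y ×2
linear: ✗ — repeated use of y ×2
affine: ✗ — repeated use of y ×2
relevant: ✓ — w, y, v: all used, weakening unneeded
unrestricted: ✓ — type-checks (Q → P) and nothing is barred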